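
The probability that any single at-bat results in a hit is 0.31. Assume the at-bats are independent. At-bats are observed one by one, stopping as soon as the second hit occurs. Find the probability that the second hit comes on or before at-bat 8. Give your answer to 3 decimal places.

Finishing within 8 at-bats ⇔ at least 2 successes in the first 8. With X ~ Binomial(8, 0.31), P(Y ≤ 8) = 1 − P(X ≤ 1).
  k=0: C(8,0)·0.31^0·0.69^8 = 0.05138
  k=1: C(8,1)·0.31^1·0.69^7 = 0.18467
1 − 0.23605 = 0.76395

0.764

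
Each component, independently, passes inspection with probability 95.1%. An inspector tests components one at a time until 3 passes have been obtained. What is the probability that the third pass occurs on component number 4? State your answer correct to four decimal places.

0.1264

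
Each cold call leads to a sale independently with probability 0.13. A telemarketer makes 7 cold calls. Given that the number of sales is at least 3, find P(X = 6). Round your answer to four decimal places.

X ~ Binomial(7, 0.13). Want P(X=6 | X≥3) = P(X=6) / P(X≥3).
P(X=6) = C(7,6)·0.13^6·0.87^1 = 0.000029
P(X≥3) = 1 − 0.377255 − 0.394600 − 0.176890 = 0.051256
Ratio = 0.000029 / 0.051256 = 0.000574

0.0006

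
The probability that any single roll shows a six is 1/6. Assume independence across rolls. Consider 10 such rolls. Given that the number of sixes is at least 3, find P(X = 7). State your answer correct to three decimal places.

X ~ Binomial(10, 0.166667). Want P(X=7 | X≥3) = P(X=7) / P(X≥3).
P(X=7) = C(10,7)·0.166667^7·0.833333^3 = 0.00025
P(X≥3) = 1 − 0.16151 − 0.32301 − 0.29071 = 0.22477
Ratio = 0.00025 / 0.22477 = 0.00110

0.001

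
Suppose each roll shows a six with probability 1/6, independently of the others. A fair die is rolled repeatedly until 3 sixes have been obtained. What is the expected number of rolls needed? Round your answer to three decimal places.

18.000

Y = total rolls until the third success; negative binomial with r=3, p=0.166667.
E[Y] = r / p = 3 / 0.166667 = 18.00000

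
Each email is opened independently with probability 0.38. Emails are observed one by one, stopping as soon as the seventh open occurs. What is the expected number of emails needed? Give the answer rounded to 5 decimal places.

Y = total emails until the seventh success; negative binomial with r=7, p=0.38.
E[Y] = r / p = 7 / 0.38 = 18.4210526

18.42105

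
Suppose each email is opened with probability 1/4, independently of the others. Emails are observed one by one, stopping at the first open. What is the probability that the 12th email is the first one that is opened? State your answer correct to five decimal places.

0.01056

Geometric (trials to first success), p = 0.25.
P(Y = 12) = (1−p)^11 · p = 0.042235 · 0.25 = 0.0105588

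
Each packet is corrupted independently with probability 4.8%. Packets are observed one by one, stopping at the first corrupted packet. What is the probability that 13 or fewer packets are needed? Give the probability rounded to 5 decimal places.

Y = number of packets to the first success; geometric, p = 0.048.
P(Y ≤ 13) = 1 − (1−p)^13 = 1 − 0.5275703 = 0.4724297

0.47243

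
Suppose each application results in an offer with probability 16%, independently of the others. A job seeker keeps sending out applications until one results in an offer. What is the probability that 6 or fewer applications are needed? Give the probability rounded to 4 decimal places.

0.6487

Y = number of applications to the first success; geometric, p = 0.16.
P(Y ≤ 6) = 1 − (1−p)^6 = 1 − 0.351298 = 0.648702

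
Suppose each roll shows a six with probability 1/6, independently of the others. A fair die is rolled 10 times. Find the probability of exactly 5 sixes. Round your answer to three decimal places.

X ~ Binomial(n=10, p=0.166667).
P(X=5) = C(10,5) · p^5 · (1−p)^5
= 252 · 0.0001286 · 0.40188 = 0.01302

0.013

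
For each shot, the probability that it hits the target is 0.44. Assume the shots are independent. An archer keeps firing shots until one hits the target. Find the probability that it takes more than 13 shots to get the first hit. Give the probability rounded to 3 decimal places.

Y = number of shots to the first success; geometric, p = 0.44.
P(Y > 13) = P(first 13 all fail) = (1−p)^13 = 0.00053

0.001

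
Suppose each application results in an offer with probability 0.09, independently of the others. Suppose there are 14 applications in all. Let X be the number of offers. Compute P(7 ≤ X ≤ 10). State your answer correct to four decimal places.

0.0001

X ~ Binomial(14, 0.09); P(7 ≤ X ≤ 10) = Σ C(14,k) p^k (1−p)^(14−k) over k:
  k=7: C(14,7)·0.09^7·0.91^7 = 0.000085
  k=8: C(14,8)·0.09^8·0.91^6 = 0.000007
  k=9: C(14,9)·0.09^9·0.91^5 = 0.000000
  k=10: C(14,10)·0.09^10·0.91^4 = 0.000000
Total = 0.000093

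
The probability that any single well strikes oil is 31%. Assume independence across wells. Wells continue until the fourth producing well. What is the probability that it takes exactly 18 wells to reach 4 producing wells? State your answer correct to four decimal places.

Y = trial on which the fourth success occurs; negative binomial, r=4, p=0.31.
P(Y=18) = C(17,3) · p^4 · (1−p)^14
= 680 · 0.0092352 · 0.0055448 = 0.034821

0.0348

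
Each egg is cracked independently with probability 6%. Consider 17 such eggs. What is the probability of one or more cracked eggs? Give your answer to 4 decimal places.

0.6507

P(at least one) = 1 − P(none) = 1 − (1 − 0.06)^17
= 1 − 0.349280 = 0.650720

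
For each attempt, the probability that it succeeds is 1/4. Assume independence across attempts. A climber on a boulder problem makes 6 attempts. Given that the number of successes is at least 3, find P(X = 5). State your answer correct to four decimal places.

0.0259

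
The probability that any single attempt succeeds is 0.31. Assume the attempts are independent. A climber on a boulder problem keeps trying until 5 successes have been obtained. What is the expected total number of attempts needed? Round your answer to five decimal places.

16.12903

Y = total attempts until the fifth success; negative binomial with r=5, p=0.31.
E[Y] = r / p = 5 / 0.31 = 16.1290323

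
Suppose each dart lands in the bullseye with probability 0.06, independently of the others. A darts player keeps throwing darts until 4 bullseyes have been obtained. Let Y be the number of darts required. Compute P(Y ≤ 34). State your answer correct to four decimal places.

Finishing within 34 darts ⇔ at least 4 successes in the first 34. With X ~ Binomial(34, 0.06), P(Y ≤ 34) = 1 − P(X ≤ 3).
  k=0: C(34,0)·0.06^0·0.94^34 = 0.121996
  k=1: C(34,1)·0.06^1·0.94^33 = 0.264758
  k=2: C(34,2)·0.06^2·0.94^32 = 0.278841
  k=3: C(34,3)·0.06^3·0.94^31 = 0.189849
1 − 0.855445 = 0.144555

0.1446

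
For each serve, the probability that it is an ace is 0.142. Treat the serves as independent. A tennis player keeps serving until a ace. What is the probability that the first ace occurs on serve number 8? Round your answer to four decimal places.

0.0486

Geometric (trials to first success), p = 0.142.
P(Y = 8) = (1−p)^7 · p = 0.3423 · 0.142 = 0.048607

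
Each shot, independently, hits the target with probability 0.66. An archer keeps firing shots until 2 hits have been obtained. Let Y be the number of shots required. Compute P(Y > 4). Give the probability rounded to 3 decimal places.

Needing more than 4 shots ⇔ fewer than 2 successes in the first 4. With X ~ Binomial(4, 0.66), P(Y > 4) = P(X ≤ 1).
  k=0: C(4,0)·0.66^0·0.34^4 = 0.01336
  k=1: C(4,1)·0.66^1·0.34^3 = 0.10376
P(X ≤ 1) = 0.11713

0.117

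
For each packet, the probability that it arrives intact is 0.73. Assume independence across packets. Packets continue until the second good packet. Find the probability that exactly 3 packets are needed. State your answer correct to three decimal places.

0.288

Y = trial on which the second success occurs; negative binomial, r=2, p=0.73.
P(Y=3) = C(2,1) · p^2 · (1−p)^1
= 2 · 0.5329 · 0.27 = 0.28777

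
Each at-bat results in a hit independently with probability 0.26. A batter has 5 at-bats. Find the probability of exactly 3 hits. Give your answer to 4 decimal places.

X ~ Binomial(n=5, p=0.26).
P(X=3) = C(5,3) · p^3 · (1−p)^2
= 10 · 0.017576 · 0.5476 = 0.096246

0.0962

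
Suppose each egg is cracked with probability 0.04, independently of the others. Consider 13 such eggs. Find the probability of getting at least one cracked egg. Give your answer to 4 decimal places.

0.4118

P(at least one) = 1 − P(none) = 1 − (1 − 0.04)^13
= 1 − 0.588201 = 0.411799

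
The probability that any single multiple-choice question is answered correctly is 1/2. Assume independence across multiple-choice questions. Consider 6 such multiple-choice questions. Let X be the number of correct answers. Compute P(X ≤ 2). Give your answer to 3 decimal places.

0.344

X ~ Binomial(6, 0.50); P(X ≤ 2) = Σ C(6,k) p^k (1−p)^(6−k) over k:
  k=0: C(6,0)·0.50^0·0.50^6 = 0.01562
  k=1: C(6,1)·0.50^1·0.50^5 = 0.09375
  k=2: C(6,2)·0.50^2·0.50^4 = 0.23438
Total = 0.34375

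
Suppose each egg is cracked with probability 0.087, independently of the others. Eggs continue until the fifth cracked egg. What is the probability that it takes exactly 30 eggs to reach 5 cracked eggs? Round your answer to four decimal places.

0.0122

Y = trial on which the fifth success occurs; negative binomial, r=5, p=0.087.
P(Y=30) = C(29,4) · p^5 · (1−p)^25
= 23751 · 4.9842e-06 · 0.10275 = 0.012163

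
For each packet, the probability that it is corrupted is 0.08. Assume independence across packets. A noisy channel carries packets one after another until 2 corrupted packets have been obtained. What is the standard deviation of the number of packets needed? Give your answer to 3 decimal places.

Y = total packets until the second success; negative binomial with r=2, p=0.08.
SD(Y) = √[r(1−p)/p²] = √(287.50000) = 16.95582

16.956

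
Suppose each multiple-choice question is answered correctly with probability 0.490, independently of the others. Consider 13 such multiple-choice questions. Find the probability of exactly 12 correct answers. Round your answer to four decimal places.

0.0013

X ~ Binomial(n=13, p=0.49).
P(X=12) = C(13,12) · p^12 · (1−p)^1
= 13 · 0.00019158 · 0.51 = 0.001270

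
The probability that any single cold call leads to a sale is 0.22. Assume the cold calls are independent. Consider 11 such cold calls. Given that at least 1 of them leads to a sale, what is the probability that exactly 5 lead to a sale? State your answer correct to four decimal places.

0.0573

X ~ Binomial(11, 0.22). Want P(X=5 | X≥1) = P(X=5) / P(X≥1).
P(X=5) = C(11,5)·0.22^5·0.78^6 = 0.053620
P(X≥1) = 1 − 0.065019 = 0.934981
Ratio = 0.053620 / 0.934981 = 0.057348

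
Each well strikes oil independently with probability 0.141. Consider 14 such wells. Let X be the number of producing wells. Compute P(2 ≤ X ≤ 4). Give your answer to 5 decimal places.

X ~ Binomial(14, 0.141); P(2 ≤ X ≤ 4) = Σ C(14,k) p^k (1−p)^(14−k) over k:
  k=2: C(14,2)·0.141^2·0.859^12 = 0.2920099
  k=3: C(14,3)·0.141^3·0.859^11 = 0.1917271
  k=4: C(14,4)·0.141^4·0.859^10 = 0.0865450
Total = 0.5702821

0.57028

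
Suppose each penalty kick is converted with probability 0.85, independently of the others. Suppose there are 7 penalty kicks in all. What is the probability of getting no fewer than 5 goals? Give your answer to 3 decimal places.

0.926

X ~ Binomial(7, 0.85); P(X ≥ 5) = Σ C(7,k) p^k (1−p)^(7−k) over k:
  k=5: C(7,5)·0.85^5·0.15^2 = 0.20965
  k=6: C(7,6)·0.85^6·0.15^1 = 0.39601
  k=7: C(7,7)·0.85^7·0.15^0 = 0.32058
Total = 0.92623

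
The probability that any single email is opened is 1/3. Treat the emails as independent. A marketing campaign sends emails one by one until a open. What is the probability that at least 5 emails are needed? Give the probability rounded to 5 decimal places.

0.19753

Y = number of emails to the first success; geometric, p = 0.333333.
P(Y > 4) = P(first 4 all fail) = (1−p)^4 = 0.1975309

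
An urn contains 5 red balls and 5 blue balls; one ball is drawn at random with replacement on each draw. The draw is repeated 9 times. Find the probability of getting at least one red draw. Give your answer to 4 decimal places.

0.9980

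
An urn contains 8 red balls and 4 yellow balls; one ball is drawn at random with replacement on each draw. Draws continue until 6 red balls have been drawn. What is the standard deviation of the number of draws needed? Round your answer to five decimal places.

2.12132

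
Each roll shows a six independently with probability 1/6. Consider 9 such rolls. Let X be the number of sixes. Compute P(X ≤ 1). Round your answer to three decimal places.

X ~ Binomial(9, 0.166667); P(X ≤ 1) = Σ C(9,k) p^k (1−p)^(9−k) over k:
  k=0: C(9,0)·0.166667^0·0.833333^9 = 0.19381
  k=1: C(9,1)·0.166667^1·0.833333^8 = 0.34885
Total = 0.54266

0.543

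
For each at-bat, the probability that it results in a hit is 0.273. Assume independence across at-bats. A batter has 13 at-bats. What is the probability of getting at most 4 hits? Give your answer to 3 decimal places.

0.733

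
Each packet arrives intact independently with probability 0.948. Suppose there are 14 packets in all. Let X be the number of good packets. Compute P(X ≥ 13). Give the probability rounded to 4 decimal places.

X ~ Binomial(14, 0.948); P(X ≥ 13) = Σ C(14,k) p^k (1−p)^(14−k) over k:
  k=13: C(14,13)·0.948^13·0.052^1 = 0.363613
  k=14: C(14,14)·0.948^14·0.052^0 = 0.473496
Total = 0.837110

0.8371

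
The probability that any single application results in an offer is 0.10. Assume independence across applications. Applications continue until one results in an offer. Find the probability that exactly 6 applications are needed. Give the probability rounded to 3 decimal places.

0.059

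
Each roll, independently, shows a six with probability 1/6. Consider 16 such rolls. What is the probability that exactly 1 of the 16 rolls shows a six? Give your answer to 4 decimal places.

0.1731

X ~ Binomial(n=16, p=0.166667).
P(X=1) = C(16,1) · p^1 · (1−p)^15
= 16 · 0.16667 · 0.064905 = 0.173081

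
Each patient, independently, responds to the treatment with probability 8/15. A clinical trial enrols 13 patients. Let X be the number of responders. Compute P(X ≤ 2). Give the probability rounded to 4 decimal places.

0.0059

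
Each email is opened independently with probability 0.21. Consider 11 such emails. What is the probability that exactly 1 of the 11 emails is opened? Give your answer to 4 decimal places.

X ~ Binomial(n=11, p=0.21).
P(X=1) = C(11,1) · p^1 · (1−p)^10
= 11 · 0.21 · 0.094683 = 0.218717

0.2187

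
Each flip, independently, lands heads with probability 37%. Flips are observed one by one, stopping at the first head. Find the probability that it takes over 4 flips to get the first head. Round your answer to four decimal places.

Y = number of flips to the first success; geometric, p = 0.37.
P(Y > 4) = P(first 4 all fail) = (1−p)^4 = 0.157530

0.1575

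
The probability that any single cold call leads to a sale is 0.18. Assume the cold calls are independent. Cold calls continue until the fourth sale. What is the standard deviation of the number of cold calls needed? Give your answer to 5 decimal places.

Y = total cold calls until the fourth success; negative binomial with r=4, p=0.18.
SD(Y) = √[r(1−p)/p²] = √(101.2345679) = 10.0615390

10.06154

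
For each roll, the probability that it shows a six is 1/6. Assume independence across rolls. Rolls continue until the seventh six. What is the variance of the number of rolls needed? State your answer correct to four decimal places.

210.0000

Y = total rolls until the seventh success; negative binomial with r=7, p=0.166667.
Var(Y) = r(1−p)/p² = 7·0.833333 / 0.166667² = 210.000000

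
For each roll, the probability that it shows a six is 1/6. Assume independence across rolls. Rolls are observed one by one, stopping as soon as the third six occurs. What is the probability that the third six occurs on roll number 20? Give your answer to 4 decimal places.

0.0357

Y = trial on which the third success occurs; negative binomial, r=3, p=0.166667.
P(Y=20) = C(19,2) · p^3 · (1−p)^17
= 171 · 0.0046296 · 0.045073 = 0.035683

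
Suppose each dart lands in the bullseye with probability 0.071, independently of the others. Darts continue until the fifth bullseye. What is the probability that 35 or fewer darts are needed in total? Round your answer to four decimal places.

Finishing within 35 darts ⇔ at least 5 successes in the first 35. With X ~ Binomial(35, 0.071), P(Y ≤ 35) = 1 − P(X ≤ 4).
  k=0: C(35,0)·0.071^0·0.929^35 = 0.075954
  k=1: C(35,1)·0.071^1·0.929^34 = 0.203171
  k=2: C(35,2)·0.071^2·0.929^33 = 0.263969
  k=3: C(35,3)·0.071^3·0.929^32 = 0.221915
  k=4: C(35,4)·0.071^4·0.929^31 = 0.135681
1 − 0.900690 = 0.099310

0.0993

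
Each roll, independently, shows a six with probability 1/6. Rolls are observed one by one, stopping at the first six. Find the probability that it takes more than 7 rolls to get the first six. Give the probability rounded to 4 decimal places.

0.2791

Y = number of rolls to the first success; geometric, p = 0.166667.
P(Y > 7) = P(first 7 all fail) = (1−p)^7 = 0.279082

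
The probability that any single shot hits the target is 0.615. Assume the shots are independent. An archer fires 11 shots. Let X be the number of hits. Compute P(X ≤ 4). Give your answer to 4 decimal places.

X ~ Binomial(11, 0.615); P(X ≤ 4) = Σ C(11,k) p^k (1−p)^(11−k) over k:
  k=0: C(11,0)·0.615^0·0.385^11 = 0.000028
  k=1: C(11,1)·0.615^1·0.385^10 = 0.000484
  k=2: C(11,2)·0.615^2·0.385^9 = 0.003866
  k=3: C(11,3)·0.615^3·0.385^8 = 0.018527
  k=4: C(11,4)·0.615^4·0.385^7 = 0.059189
Total = 0.082093

0.0821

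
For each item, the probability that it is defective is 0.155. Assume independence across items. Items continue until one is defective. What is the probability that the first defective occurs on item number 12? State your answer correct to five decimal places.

Geometric (trials to first success), p = 0.155.
P(Y = 12) = (1−p)^11 · p = 0.15683 · 0.155 = 0.0243084

0.02431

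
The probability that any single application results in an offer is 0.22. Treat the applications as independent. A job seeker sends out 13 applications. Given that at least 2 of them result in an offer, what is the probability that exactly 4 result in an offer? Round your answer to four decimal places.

X ~ Binomial(13, 0.22). Want P(X=4 | X≥2) = P(X=4) / P(X≥2).
P(X=4) = C(13,4)·0.22^4·0.78^9 = 0.178998
P(X≥2) = 1 − 0.039558 − 0.145045 = 0.815398
Ratio = 0.178998 / 0.815398 = 0.219522

0.2195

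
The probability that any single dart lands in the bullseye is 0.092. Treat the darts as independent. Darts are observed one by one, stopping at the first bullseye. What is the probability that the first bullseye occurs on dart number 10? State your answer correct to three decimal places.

Geometric (trials to first success), p = 0.092.
P(Y = 10) = (1−p)^9 · p = 0.41954 · 0.092 = 0.03860

0.039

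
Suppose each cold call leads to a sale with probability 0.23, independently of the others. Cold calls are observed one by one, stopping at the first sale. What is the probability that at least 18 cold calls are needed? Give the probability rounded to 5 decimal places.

Y = number of cold calls to the first success; geometric, p = 0.23.
P(Y > 17) = P(first 17 all fail) = (1−p)^17 = 0.0117582

0.01176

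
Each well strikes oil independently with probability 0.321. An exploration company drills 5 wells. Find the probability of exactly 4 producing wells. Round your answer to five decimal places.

0.03605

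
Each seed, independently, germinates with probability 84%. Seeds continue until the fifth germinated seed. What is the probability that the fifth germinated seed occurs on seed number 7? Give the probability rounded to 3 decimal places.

0.161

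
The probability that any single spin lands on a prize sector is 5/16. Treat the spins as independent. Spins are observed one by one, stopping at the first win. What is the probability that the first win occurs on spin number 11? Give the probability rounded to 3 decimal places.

0.007

Geometric (trials to first success), p = 0.3125.
P(Y = 11) = (1−p)^10 · p = 0.02359 · 0.3125 = 0.00737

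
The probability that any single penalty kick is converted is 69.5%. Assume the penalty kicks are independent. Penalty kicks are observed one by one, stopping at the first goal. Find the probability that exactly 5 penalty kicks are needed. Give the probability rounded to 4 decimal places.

0.0060

Geometric (trials to first success), p = 0.695.
P(Y = 5) = (1−p)^4 · p = 0.0086537 · 0.695 = 0.006014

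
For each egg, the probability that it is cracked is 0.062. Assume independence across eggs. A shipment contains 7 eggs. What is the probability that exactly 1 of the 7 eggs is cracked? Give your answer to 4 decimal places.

X ~ Binomial(n=7, p=0.062).
P(X=1) = C(7,1) · p^1 · (1−p)^6
= 7 · 0.062 · 0.68111 = 0.295602

0.2956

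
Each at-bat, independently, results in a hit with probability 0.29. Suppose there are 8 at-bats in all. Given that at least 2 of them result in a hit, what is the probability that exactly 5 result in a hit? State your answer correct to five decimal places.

X ~ Binomial(8, 0.29). Want P(X=5 | X≥2) = P(X=5) / P(X≥2).
P(X=5) = C(8,5)·0.29^5·0.71^3 = 0.0411105
P(X≥2) = 1 − 0.0645754 − 0.2110068 = 0.7244179
Ratio = 0.0411105 / 0.7244179 = 0.0567497

0.05675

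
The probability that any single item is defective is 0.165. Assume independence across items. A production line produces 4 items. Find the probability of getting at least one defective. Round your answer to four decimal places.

P(at least one) = 1 − P(none) = 1 − (1 − 0.165)^4
= 1 − 0.486123 = 0.513877

0.5139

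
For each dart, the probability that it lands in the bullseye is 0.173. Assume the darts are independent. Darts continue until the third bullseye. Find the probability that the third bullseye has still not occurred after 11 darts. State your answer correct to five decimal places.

Needing more than 11 darts ⇔ fewer than 3 successes in the first 11. With X ~ Binomial(11, 0.173), P(Y > 11) = P(X ≤ 2).
  k=0: C(11,0)·0.173^0·0.827^11 = 0.1237544
  k=1: C(11,1)·0.173^1·0.827^10 = 0.2847698
  k=2: C(11,2)·0.173^2·0.827^9 = 0.2978547
P(X ≤ 2) = 0.7063789

0.70638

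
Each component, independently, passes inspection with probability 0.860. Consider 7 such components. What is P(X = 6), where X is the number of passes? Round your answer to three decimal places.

X ~ Binomial(n=7, p=0.86).
P(X=6) = C(7,6) · p^6 · (1−p)^1
= 7 · 0.40457 · 0.14 = 0.39648

0.396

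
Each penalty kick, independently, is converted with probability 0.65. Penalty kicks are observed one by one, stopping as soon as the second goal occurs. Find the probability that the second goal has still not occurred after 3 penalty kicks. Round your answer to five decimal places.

0.28175

Needing more than 3 penalty kicks ⇔ fewer than 2 successes in the first 3. With X ~ Binomial(3, 0.65), P(Y > 3) = P(X ≤ 1).
  k=0: C(3,0)·0.65^0·0.35^3 = 0.0428750
  k=1: C(3,1)·0.65^1·0.35^2 = 0.2388750
P(X ≤ 1) = 0.2817500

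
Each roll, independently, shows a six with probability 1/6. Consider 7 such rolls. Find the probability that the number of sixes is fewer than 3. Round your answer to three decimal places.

0.904

X ~ Binomial(7, 0.166667); P(X ≤ 2) = Σ C(7,k) p^k (1−p)^(7−k) over k:
  k=0: C(7,0)·0.166667^0·0.833333^7 = 0.27908
  k=1: C(7,1)·0.166667^1·0.833333^6 = 0.39071
  k=2: C(7,2)·0.166667^2·0.833333^5 = 0.23443
Total = 0.90422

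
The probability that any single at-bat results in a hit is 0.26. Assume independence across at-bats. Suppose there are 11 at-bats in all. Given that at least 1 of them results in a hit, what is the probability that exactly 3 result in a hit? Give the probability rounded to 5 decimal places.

0.27063

X ~ Binomial(11, 0.26). Want P(X=3 | X≥1) = P(X=3) / P(X≥1).
P(X=3) = C(11,3)·0.26^3·0.74^8 = 0.2607701
P(X≥1) = 1 − 0.0364375 = 0.9635625
Ratio = 0.2607701 / 0.9635625 = 0.2706312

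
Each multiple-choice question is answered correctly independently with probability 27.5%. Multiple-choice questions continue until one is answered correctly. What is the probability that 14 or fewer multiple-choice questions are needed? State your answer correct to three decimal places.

0.989

Y = number of multiple-choice questions to the first success; geometric, p = 0.275.
P(Y ≤ 14) = 1 − (1−p)^14 = 1 − 0.01108 = 0.98892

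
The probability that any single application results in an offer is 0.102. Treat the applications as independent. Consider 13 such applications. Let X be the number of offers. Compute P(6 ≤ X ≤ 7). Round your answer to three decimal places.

X ~ Binomial(13, 0.102); P(6 ≤ X ≤ 7) = Σ C(13,k) p^k (1−p)^(13−k) over k:
  k=6: C(13,6)·0.102^6·0.898^7 = 0.00091
  k=7: C(13,7)·0.102^7·0.898^6 = 0.00010
Total = 0.00101

0.001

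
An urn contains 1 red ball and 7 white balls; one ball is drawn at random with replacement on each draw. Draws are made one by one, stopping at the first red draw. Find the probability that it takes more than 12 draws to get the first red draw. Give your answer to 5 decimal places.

0.20142

Y = number of draws to the first success; geometric, p = 0.125.
P(Y > 12) = P(first 12 all fail) = (1−p)^12 = 0.2014172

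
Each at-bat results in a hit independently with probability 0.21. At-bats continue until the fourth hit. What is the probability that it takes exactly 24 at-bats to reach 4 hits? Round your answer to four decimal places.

Y = trial on which the fourth success occurs; negative binomial, r=4, p=0.21.
P(Y=24) = C(23,3) · p^4 · (1−p)^20
= 1771 · 0.0019448 · 0.0089648 = 0.030877

0.0309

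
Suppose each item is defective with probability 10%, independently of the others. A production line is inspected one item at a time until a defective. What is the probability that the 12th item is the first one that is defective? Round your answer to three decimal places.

0.031

Geometric (trials to first success), p = 0.10.
P(Y = 12) = (1−p)^11 · p = 0.31381 · 0.10 = 0.03138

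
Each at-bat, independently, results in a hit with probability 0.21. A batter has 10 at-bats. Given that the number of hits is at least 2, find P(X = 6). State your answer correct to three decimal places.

0.011

X ~ Binomial(10, 0.21). Want P(X=6 | X≥2) = P(X=6) / P(X≥2).
P(X=6) = C(10,6)·0.21^6·0.79^4 = 0.00702
P(X≥2) = 1 − 0.09468 − 0.25169 = 0.65363
Ratio = 0.00702 / 0.65363 = 0.01073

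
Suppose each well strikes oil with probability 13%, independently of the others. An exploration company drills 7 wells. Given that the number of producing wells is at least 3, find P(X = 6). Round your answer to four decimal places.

0.0006

X ~ Binomial(7, 0.13). Want P(X=6 | X≥3) = P(X=6) / P(X≥3).
P(X=6) = C(7,6)·0.13^6·0.87^1 = 0.000029
P(X≥3) = 1 − 0.377255 − 0.394600 − 0.176890 = 0.051256
Ratio = 0.000029 / 0.051256 = 0.000574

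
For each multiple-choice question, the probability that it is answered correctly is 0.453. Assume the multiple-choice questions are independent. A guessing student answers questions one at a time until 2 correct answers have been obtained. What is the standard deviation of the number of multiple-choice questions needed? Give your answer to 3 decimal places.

2.309

Y = total multiple-choice questions until the second success; negative binomial with r=2, p=0.453.
SD(Y) = √[r(1−p)/p²] = √(5.33115) = 2.30893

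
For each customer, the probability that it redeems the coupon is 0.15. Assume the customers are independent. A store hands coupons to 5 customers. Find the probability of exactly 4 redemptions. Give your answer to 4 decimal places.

X ~ Binomial(n=5, p=0.15).
P(X=4) = C(5,4) · p^4 · (1−p)^1
= 5 · 0.00050625 · 0.85 = 0.002152

0.0022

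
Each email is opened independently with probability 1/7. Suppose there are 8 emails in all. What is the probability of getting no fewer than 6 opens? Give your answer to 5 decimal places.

X ~ Binomial(8, 0.142857); P(X ≥ 6) = Σ C(8,k) p^k (1−p)^(8−k) over k:
  k=6: C(8,6)·0.142857^6·0.857143^2 = 0.0001749
  k=7: C(8,7)·0.142857^7·0.857143^1 = 0.0000083
  k=8: C(8,8)·0.142857^8·0.857143^0 = 0.0000002
Total = 0.0001834

0.00018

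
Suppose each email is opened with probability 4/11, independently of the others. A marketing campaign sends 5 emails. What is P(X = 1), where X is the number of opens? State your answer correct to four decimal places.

X ~ Binomial(n=5, p=0.363636).
P(X=1) = C(5,1) · p^1 · (1−p)^4
= 5 · 0.36364 · 0.16399 = 0.298166

0.2982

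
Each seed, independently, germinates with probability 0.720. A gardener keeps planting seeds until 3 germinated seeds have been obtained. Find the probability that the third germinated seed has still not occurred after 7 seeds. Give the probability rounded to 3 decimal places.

0.021

Needing more than 7 seeds ⇔ fewer than 3 successes in the first 7. With X ~ Binomial(7, 0.72), P(Y > 7) = P(X ≤ 2).
  k=0: C(7,0)·0.72^0·0.28^7 = 0.00013
  k=1: C(7,1)·0.72^1·0.28^6 = 0.00243
  k=2: C(7,2)·0.72^2·0.28^5 = 0.01874
P(X ≤ 2) = 0.02130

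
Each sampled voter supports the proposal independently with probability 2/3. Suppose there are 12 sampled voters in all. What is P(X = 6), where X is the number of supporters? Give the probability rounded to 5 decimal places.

X ~ Binomial(n=12, p=0.666667).
P(X=6) = C(12,6) · p^6 · (1−p)^6
= 924 · 0.087791 · 0.0013717 = 0.1112748

0.11127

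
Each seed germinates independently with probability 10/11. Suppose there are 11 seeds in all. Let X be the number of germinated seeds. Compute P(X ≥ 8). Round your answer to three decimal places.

X ~ Binomial(11, 0.909091); P(X ≥ 8) = Σ C(11,k) p^k (1−p)^(11−k) over k:
  k=8: C(11,8)·0.909091^8·0.090909^3 = 0.05783
  k=9: C(11,9)·0.909091^9·0.090909^2 = 0.19277
  k=10: C(11,10)·0.909091^10·0.090909^1 = 0.38554
  k=11: C(11,11)·0.909091^11·0.090909^0 = 0.35049
Total = 0.98664

0.987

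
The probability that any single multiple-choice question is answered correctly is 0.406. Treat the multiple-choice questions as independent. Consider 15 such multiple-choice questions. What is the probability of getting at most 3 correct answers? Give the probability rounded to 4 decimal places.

X ~ Binomial(15, 0.406); P(X ≤ 3) = Σ C(15,k) p^k (1−p)^(15−k) over k:
  k=0: C(15,0)·0.406^0·0.594^15 = 0.000404
  k=1: C(15,1)·0.406^1·0.594^14 = 0.004146
  k=2: C(15,2)·0.406^2·0.594^13 = 0.019837
  k=3: C(15,3)·0.406^3·0.594^12 = 0.058753
Total = 0.083139

0.0831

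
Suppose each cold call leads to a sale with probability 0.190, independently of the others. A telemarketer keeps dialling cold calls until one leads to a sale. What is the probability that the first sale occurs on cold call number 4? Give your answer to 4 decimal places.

Geometric (trials to first success), p = 0.19.
P(Y = 4) = (1−p)^3 · p = 0.53144 · 0.19 = 0.100974

0.1010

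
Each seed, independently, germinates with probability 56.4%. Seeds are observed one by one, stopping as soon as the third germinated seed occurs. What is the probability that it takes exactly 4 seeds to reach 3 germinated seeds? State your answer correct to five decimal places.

Y = trial on which the third success occurs; negative binomial, r=3, p=0.564.
P(Y=4) = C(3,2) · p^3 · (1−p)^1
= 3 · 0.17941 · 0.436 = 0.2346632

0.23466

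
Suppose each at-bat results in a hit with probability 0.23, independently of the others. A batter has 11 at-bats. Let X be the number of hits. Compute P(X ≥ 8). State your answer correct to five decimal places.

X ~ Binomial(11, 0.23); P(X ≥ 8) = Σ C(11,k) p^k (1−p)^(11−k) over k:
  k=8: C(11,8)·0.23^8·0.77^3 = 0.0005899
  k=9: C(11,9)·0.23^9·0.77^2 = 0.0000587
  k=10: C(11,10)·0.23^10·0.77^1 = 0.0000035
  k=11: C(11,11)·0.23^11·0.77^0 = 0.0000001
Total = 0.0006522

0.00065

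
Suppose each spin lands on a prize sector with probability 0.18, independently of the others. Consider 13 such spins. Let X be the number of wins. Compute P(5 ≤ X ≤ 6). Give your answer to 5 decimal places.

0.06426

X ~ Binomial(13, 0.18); P(5 ≤ X ≤ 6) = Σ C(13,k) p^k (1−p)^(13−k) over k:
  k=5: C(13,5)·0.18^5·0.82^8 = 0.0497109
  k=6: C(13,6)·0.18^6·0.82^7 = 0.0145495
Total = 0.0642605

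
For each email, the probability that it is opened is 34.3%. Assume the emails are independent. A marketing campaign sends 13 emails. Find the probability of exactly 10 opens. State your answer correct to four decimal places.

0.0018

X ~ Binomial(n=13, p=0.343).
P(X=10) = C(13,10) · p^10 · (1−p)^3
= 286 · 2.2539e-05 · 0.28359 = 0.001828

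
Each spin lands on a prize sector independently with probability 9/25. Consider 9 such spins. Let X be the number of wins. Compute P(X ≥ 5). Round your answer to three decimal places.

0.189

X ~ Binomial(9, 0.36); P(X ≥ 5) = Σ C(9,k) p^k (1−p)^(9−k) over k:
  k=5: C(9,5)·0.36^5·0.64^4 = 0.12782
  k=6: C(9,6)·0.36^6·0.64^3 = 0.04793
  k=7: C(9,7)·0.36^7·0.64^2 = 0.01156
  k=8: C(9,8)·0.36^8·0.64^1 = 0.00162
  k=9: C(9,9)·0.36^9·0.64^0 = 0.00010
Total = 0.18904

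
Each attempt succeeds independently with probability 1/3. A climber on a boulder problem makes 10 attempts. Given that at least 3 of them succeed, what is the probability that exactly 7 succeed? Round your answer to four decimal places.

0.0232

X ~ Binomial(10, 0.333333). Want P(X=7 | X≥3) = P(X=7) / P(X≥3).
P(X=7) = C(10,7)·0.333333^7·0.666667^3 = 0.016258
P(X≥3) = 1 − 0.017342 − 0.086708 − 0.195092 = 0.700859
Ratio = 0.016258 / 0.700859 = 0.023197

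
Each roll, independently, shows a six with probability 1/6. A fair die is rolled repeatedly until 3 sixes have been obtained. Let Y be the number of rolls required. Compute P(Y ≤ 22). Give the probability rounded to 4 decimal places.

Finishing within 22 rolls ⇔ at least 3 successes in the first 22. With X ~ Binomial(22, 0.166667), P(Y ≤ 22) = 1 − P(X ≤ 2).
  k=0: C(22,0)·0.166667^0·0.833333^22 = 0.018114
  k=1: C(22,1)·0.166667^1·0.833333^21 = 0.079701
  k=2: C(22,2)·0.166667^2·0.833333^20 = 0.167373
1 − 0.265188 = 0.734812

0.7348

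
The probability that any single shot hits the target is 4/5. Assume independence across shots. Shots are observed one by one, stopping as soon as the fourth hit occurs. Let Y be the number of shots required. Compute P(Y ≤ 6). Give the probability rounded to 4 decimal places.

0.9011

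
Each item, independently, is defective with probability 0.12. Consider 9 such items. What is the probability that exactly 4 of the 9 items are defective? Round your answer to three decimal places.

0.014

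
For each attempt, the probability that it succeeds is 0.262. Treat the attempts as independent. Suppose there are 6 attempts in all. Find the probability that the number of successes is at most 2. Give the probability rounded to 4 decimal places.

0.8111

X ~ Binomial(6, 0.262); P(X ≤ 2) = Σ C(6,k) p^k (1−p)^(6−k) over k:
  k=0: C(6,0)·0.262^0·0.738^6 = 0.161562
  k=1: C(6,1)·0.262^1·0.738^5 = 0.344139
  k=2: C(6,2)·0.262^2·0.738^4 = 0.305435
Total = 0.811136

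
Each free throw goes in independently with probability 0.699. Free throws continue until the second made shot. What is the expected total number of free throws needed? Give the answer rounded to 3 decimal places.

2.861

Y = total free throws until the second success; negative binomial with r=2, p=0.699.
E[Y] = r / p = 2 / 0.699 = 2.86123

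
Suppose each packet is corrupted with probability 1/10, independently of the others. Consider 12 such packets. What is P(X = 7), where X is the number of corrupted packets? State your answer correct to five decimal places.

0.00005

X ~ Binomial(n=12, p=0.10).
P(X=7) = C(12,7) · p^7 · (1−p)^5
= 792 · 1e-07 · 0.59049 = 0.0000468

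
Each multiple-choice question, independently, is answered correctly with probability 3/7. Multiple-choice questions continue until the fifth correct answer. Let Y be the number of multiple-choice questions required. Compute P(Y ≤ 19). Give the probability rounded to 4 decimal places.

Finishing within 19 multiple-choice questions ⇔ at least 5 successes in the first 19. With X ~ Binomial(19, 0.428571), P(Y ≤ 19) = 1 − P(X ≤ 4).
  k=0: C(19,0)·0.428571^0·0.571429^19 = 0.000024
  k=1: C(19,1)·0.428571^1·0.571429^18 = 0.000344
  k=2: C(19,2)·0.428571^2·0.571429^17 = 0.002320
  k=3: C(19,3)·0.428571^3·0.571429^16 = 0.009858
  k=4: C(19,4)·0.428571^4·0.571429^15 = 0.029574
1 − 0.042119 = 0.957881

0.9579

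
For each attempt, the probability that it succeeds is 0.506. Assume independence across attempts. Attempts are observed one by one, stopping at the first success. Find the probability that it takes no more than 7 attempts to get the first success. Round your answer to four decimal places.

0.9928

Y = number of attempts to the first success; geometric, p = 0.506.
P(Y ≤ 7) = 1 − (1−p)^7 = 1 − 0.007179 = 0.992821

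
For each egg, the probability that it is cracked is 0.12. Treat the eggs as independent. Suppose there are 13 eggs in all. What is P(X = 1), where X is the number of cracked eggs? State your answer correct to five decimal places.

X ~ Binomial(n=13, p=0.12).
P(X=1) = C(13,1) · p^1 · (1−p)^12
= 13 · 0.12 · 0.21567 = 0.3364470

0.33645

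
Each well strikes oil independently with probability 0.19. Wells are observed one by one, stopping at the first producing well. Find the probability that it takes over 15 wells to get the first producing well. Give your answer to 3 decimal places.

0.042

Y = number of wells to the first success; geometric, p = 0.19.
P(Y > 15) = P(first 15 all fail) = (1−p)^15 = 0.04239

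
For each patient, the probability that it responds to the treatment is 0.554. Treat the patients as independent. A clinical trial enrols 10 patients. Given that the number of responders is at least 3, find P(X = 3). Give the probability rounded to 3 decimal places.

X ~ Binomial(10, 0.554). Want P(X=3 | X≥3) = P(X=3) / P(X≥3).
P(X=3) = C(10,3)·0.554^3·0.446^7 = 0.07162
P(X≥3) = 1 − 0.00031 − 0.00387 − 0.02162 = 0.97420
Ratio = 0.07162 / 0.97420 = 0.07352

0.074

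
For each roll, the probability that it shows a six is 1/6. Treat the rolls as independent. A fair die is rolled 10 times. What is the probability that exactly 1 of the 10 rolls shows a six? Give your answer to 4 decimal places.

0.3230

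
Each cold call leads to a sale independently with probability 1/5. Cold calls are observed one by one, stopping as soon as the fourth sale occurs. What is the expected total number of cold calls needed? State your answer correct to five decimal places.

Y = total cold calls until the fourth success; negative binomial with r=4, p=0.20.
E[Y] = r / p = 4 / 0.20 = 20.0000000

20.00000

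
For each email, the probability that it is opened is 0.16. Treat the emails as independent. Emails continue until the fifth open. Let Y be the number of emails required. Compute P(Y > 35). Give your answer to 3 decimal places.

Needing more than 35 emails ⇔ fewer than 5 successes in the first 35. With X ~ Binomial(35, 0.16), P(Y > 35) = P(X ≤ 4).
  k=0: C(35,0)·0.16^0·0.84^35 = 0.00224
  k=1: C(35,1)·0.16^1·0.84^34 = 0.01492
  k=2: C(35,2)·0.16^2·0.84^33 = 0.04830
  k=3: C(35,3)·0.16^3·0.84^32 = 0.10121
  k=4: C(35,4)·0.16^4·0.84^31 = 0.15422
P(X ≤ 4) = 0.32088

0.321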